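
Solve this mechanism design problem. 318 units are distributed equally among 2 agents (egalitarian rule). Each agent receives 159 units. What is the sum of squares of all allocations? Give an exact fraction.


Step 1: Each agent's share = 318/2 = 159
Step 2: Square of each share = (159)^2 = 25281
Step 3: Sum of squares = 2 * 25281 = 50562

50562


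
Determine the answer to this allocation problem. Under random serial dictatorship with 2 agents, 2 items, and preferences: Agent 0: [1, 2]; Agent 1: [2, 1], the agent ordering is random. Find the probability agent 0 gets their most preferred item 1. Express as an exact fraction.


Step 1: Agent 0 wants item 1
Step 2: There are 2 possible orderings of agents
Step 3: In 2 orderings, agent 0 gets item 1
Step 4: Probability = 2/2 = 1

1


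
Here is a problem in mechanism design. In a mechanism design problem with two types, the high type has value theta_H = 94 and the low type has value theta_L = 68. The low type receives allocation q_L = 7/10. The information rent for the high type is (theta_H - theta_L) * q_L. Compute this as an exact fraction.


Step 1: theta_H - theta_L = 94 - 68 = 26
Step 2: Information rent = (theta_H - theta_L) * q_L
Step 3: = 26 * 7/10
Step 4: = 91/5

91/5


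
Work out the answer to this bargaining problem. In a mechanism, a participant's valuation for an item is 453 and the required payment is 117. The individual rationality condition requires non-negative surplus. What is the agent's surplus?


Step 1: Surplus = value - payment = 453 - 117 = 336
Step 2: IR is satisfied (surplus >= 0)

336


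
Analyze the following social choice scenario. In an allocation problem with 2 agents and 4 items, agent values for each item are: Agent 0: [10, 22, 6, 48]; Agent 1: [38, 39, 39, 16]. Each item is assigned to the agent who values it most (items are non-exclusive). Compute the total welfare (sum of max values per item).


Step 1: For each item, find the maximum value among all agents.
Step 2: Item 0 -> Agent 1 (value 38)
Step 3: Item 1 -> Agent 1 (value 39)
Step 4: Item 2 -> Agent 1 (value 39)
Step 5: Item 3 -> Agent 0 (value 48)
Step 6: Total welfare = 38 + 39 + 39 + 48 = 164

164


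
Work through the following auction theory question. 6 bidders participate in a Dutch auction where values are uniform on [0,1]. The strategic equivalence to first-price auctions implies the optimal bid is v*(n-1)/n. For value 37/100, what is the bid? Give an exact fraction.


Step 1: Dutch auctions are strategically equivalent to first-price auctions
Step 2: The equilibrium bid is b(v) = v*(n-1)/n
Step 3: b = 37/100 * 5/6
Step 4: b = 37/120

37/120


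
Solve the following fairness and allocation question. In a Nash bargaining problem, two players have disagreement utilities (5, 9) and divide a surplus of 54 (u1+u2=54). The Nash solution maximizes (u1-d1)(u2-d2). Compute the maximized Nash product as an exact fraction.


Step 1: The Nash solution splits surplus symmetrically above the disagreement point
Step 2: u1 = (total + d1 - d2)/2 = (54 + 5 - 9)/2 = 25
Step 3: u2 = (total - d1 + d2)/2 = (54 - 5 + 9)/2 = 29
Step 4: Nash product = (25 - 5) * (29 - 9)
Step 5: = 20 * 20 = 400

400


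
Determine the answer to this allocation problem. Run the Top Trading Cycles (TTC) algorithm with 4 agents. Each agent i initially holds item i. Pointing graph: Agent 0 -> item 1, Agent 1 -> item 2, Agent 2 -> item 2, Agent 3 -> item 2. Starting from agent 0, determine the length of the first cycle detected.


Step 1: Trace the pointer graph from agent 0: 0 -> 1 -> 2 -> 2
Step 2: A cycle is detected when we revisit agent 2
Step 3: The cycle is: 2 -> 2
Step 4: Cycle length = 1

1


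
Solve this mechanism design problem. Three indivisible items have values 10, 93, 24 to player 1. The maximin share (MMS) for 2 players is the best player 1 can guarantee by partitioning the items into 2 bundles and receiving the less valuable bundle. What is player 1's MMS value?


Step 1: Item values = 10, 93, 24
Step 2: Enumerate all 2-bundle partitions and take the smaller bundle:
  Partition 1: {10} vs {93,24} -> bundles 10, 117; min = 10
  Partition 2: {93} vs {10,24} -> bundles 93, 34; min = 34
  Partition 3: {24} vs {10,93} -> bundles 24, 103; min = 24
Step 3: MMS = max(10, 34, 24) = 34

34


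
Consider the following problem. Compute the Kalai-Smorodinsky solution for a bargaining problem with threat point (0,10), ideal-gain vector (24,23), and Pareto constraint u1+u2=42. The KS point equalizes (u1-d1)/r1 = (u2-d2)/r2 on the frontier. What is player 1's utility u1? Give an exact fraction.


Step 1: At the KS point, (u1-d1)/r1 = (u2-d2)/r2 = t and u1+u2 = 42
Step 2: u1 = d1 + r1*t and u2 = d2 + r2*t, so (d1 + r1*t) + (d2 + r2*t) = 42
Step 3: t = (42 - 0 - 10)/(24 + 23) = 32/47
Step 4: u1 = d1 + r1*t = 0 + 24 * 32/47 = 768/47
Step 5: (Check: u2 = d2 + r2*t = 1206/47; u1+u2 = 768/47 + 1206/47 = 42, on the frontier.)

768/47


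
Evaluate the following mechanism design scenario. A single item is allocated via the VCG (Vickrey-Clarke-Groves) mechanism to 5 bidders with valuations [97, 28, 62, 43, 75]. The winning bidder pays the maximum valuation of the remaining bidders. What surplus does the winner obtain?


Step 1: The winner is the agent with the highest value: agent 0 with value 97
Step 2: Values of other agents: [28, 62, 43, 75]
Step 3: VCG payment = max of others' values = 75
Step 4: Surplus = 97 - 75 = 22

22


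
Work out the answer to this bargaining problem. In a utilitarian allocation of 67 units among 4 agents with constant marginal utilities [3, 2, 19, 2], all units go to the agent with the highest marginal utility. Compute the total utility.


Step 1: The marginal utilities are [3, 2, 19, 2]
Step 2: The highest marginal utility is 19
Step 3: All 67 units go to that agent
Step 4: Total utility = 19 * 67 = 1273

1273


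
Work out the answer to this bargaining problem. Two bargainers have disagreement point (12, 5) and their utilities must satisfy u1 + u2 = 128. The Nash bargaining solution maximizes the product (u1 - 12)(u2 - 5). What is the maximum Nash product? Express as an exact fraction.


Step 1: The Nash solution splits surplus symmetrically above the disagreement point
Step 2: u1 = (total + d1 - d2)/2 = (128 + 12 - 5)/2 = 135/2
Step 3: u2 = (total - d1 + d2)/2 = (128 - 12 + 5)/2 = 121/2
Step 4: Nash product = (135/2 - 12) * (121/2 - 5)
Step 5: = 111/2 * 111/2 = 12321/4

12321/4


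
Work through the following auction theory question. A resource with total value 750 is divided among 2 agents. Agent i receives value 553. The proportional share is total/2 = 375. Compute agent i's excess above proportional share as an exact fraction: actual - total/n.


Step 1: Proportional share = 750/2 = 375
Step 2: Agent's actual allocation = 553
Step 3: Excess = 553 - 375 = 178

178


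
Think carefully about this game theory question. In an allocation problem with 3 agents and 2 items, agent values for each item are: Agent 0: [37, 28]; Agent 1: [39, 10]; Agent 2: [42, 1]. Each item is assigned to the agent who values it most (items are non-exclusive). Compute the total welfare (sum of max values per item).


Step 1: For each item, find the maximum value among all agents.
Step 2: Item 0 -> Agent 2 (value 42)
Step 3: Item 1 -> Agent 0 (value 28)
Step 4: Total welfare = 42 + 28 = 70

70


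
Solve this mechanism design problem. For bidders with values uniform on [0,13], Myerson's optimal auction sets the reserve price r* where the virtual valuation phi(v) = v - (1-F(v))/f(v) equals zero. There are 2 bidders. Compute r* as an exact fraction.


Step 1: For U[0,13], F(v) = v/13 and f(v) = 1/13
Step 2: phi(v) = v - (1 - v/13)/(1/13) = v - (13 - v) = 2v - 13
Step 3: Set phi(r*) = 0: 2r* - 13 = 0
Step 4: r* = 13/2 (the number of bidders n = 2 does not enter)

13/2


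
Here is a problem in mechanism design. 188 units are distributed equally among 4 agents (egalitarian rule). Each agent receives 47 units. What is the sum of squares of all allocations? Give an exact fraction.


Step 1: Each agent's share = 188/4 = 47
Step 2: Square of each share = (47)^2 = 2209
Step 3: Sum of squares = 4 * 2209 = 8836

8836


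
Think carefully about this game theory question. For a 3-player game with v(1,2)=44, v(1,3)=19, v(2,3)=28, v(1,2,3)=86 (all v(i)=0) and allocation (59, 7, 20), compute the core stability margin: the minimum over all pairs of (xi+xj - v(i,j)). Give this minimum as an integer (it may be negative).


Step 1: Slack for coalition (1,2): x1+x2 - v12 = 66 - 44 = 22
Step 2: Slack for coalition (1,3): x1+x3 - v13 = 79 - 19 = 60
Step 3: Slack for coalition (2,3): x2+x3 - v23 = 27 - 28 = -1
Step 4: Minimum slack = min(22, 60, -1) = -1, attained by (2,3); coalition (2,3) can block (slack < 0), so the allocation is not in the core

-1


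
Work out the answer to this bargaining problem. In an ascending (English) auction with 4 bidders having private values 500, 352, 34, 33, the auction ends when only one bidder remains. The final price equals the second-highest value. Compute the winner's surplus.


Step 1: Identify the highest value: 500
Step 2: Identify the second-highest value: 352
Step 3: The final price = second-highest value = 352
Step 4: Surplus = 500 - 352 = 148

148


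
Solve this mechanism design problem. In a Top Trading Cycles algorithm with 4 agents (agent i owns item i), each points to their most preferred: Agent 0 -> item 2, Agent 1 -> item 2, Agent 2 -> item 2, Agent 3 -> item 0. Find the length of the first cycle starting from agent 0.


Step 1: Trace the pointer graph from agent 0: 0 -> 2 -> 2
Step 2: A cycle is detected when we revisit agent 2
Step 3: The cycle is: 2 -> 2
Step 4: Cycle length = 1

1


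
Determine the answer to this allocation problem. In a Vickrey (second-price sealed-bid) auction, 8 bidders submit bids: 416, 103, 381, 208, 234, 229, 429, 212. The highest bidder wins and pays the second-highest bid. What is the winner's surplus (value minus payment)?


Step 1: Sort bids in descending order: 429, 416, 381, 234, 229, 212, 208, 103
Step 2: The winning bid is the highest: 429
Step 3: The payment equals the second-highest bid: 416
Step 4: Surplus = winner's bid - payment = 429 - 416 = 13

13


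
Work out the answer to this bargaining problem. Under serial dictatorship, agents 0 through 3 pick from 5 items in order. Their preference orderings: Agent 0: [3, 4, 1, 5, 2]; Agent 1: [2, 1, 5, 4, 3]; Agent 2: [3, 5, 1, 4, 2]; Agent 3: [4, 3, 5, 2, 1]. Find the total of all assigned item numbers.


Step 1: Agent 0 picks item 3
Step 2: Agent 1 picks item 2
Step 3: Agent 2 picks item 5
Step 4: Agent 3 picks item 4
Step 5: Sum = 3 + 2 + 5 + 4 = 14

14


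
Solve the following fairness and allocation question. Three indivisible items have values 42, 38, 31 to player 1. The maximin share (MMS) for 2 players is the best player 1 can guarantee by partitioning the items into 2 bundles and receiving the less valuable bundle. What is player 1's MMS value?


Step 1: Item values = 42, 38, 31
Step 2: Enumerate all 2-bundle partitions and take the smaller bundle:
  Partition 1: {42} vs {38,31} -> bundles 42, 69; min = 42
  Partition 2: {38} vs {42,31} -> bundles 38, 73; min = 38
  Partition 3: {31} vs {42,38} -> bundles 31, 80; min = 31
Step 3: MMS = max(42, 38, 31) = 42

42


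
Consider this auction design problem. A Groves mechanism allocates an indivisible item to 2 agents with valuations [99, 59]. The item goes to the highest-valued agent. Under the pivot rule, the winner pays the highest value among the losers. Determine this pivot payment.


Step 1: The efficient winner is agent 0 with value 99
Step 2: Other agents' values: [59]
Step 3: Pivot payment = max(others) = 59
Step 4: The winner pays 59

59


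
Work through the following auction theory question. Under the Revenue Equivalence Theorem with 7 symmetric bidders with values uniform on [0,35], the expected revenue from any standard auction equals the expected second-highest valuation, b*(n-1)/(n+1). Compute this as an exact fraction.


Step 1: By Revenue Equivalence, expected revenue = b*(n-1)/(n+1)
Step 2: Substituting n = 7, b = 35
Step 3: Revenue = 35*(7-1)/(7+1) = 35*6/8
Step 4: Revenue = 210/8 = 105/4

105/4


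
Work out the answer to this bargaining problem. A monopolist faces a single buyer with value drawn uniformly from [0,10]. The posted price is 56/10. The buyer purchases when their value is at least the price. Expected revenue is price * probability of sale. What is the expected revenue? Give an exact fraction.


Step 1: Posted price r = 28/5, value support [0,10]
Step 2: P(v >= r) = (10 - 28/5)/10 = 11/25
Step 3: Expected revenue = r * P(v >= r) = 28/5 * 11/25
Step 4: Revenue = 308/125

308/125


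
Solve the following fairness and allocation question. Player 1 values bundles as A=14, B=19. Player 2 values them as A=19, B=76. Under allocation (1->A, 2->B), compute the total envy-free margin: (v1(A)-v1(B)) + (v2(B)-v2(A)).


Step 1: Player 1's margin = v1(A) - v1(B) = 14 - 19 = -5
Step 2: Player 2's margin = v2(B) - v2(A) = 76 - 19 = 57
Step 3: Total margin = -5 + 57 = 52

52


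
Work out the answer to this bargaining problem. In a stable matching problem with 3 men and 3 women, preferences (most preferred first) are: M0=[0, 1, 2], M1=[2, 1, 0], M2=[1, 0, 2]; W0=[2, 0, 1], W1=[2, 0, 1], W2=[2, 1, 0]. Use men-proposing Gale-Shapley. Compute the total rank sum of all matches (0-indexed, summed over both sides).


Step 1: Run Gale-Shapley (men propose, women hold best offer):
  M0 proposes to W0; she accepts
  M1 proposes to W2; she accepts
  M2 proposes to W1; she accepts
Step 2: Final matching: W0-M0, W1-M2, W2-M1
Step 3: 0-indexed ranks (man's rank of his match, then woman's): 0 + 1 + 0 + 0 + 0 + 1
Step 4: Total rank sum = 2

2


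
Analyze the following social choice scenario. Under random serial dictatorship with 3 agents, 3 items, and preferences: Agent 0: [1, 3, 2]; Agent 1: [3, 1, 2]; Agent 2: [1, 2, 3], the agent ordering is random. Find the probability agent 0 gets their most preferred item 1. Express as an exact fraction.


Step 1: Agent 0 wants item 1
Step 2: There are 6 possible orderings of agents
Step 3: In 3 orderings, agent 0 gets item 1
Step 4: Probability = 3/6 = 1/2

1/2


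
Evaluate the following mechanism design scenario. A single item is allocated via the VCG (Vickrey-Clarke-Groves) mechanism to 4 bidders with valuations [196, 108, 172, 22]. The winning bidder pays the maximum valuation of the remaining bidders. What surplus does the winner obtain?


Step 1: The winner is the agent with the highest value: agent 0 with value 196
Step 2: Values of other agents: [108, 172, 22]
Step 3: VCG payment = max of others' values = 172
Step 4: Surplus = 196 - 172 = 24

24


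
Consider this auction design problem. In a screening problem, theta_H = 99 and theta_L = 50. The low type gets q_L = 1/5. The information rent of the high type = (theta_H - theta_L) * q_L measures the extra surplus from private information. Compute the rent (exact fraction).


Step 1: theta_H - theta_L = 99 - 50 = 49
Step 2: Information rent = (theta_H - theta_L) * q_L
Step 3: = 49 * 1/5
Step 4: = 49/5

49/5


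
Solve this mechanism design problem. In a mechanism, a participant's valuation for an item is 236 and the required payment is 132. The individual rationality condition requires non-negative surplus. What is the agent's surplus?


Step 1: Surplus = value - payment = 236 - 132 = 104
Step 2: IR is satisfied (surplus >= 0)

104


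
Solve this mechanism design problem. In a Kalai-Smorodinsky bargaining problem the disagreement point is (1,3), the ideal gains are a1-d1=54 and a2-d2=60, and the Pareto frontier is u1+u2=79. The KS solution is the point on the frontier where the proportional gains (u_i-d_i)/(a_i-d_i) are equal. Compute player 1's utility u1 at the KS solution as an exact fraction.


Step 1: At the KS point, (u1-d1)/r1 = (u2-d2)/r2 = t and u1+u2 = 79
Step 2: u1 = d1 + r1*t and u2 = d2 + r2*t, so (d1 + r1*t) + (d2 + r2*t) = 79
Step 3: t = (79 - 1 - 3)/(54 + 60) = 75/114 = 25/38
Step 4: u1 = d1 + r1*t = 1 + 54 * 25/38 = 694/19
Step 5: (Check: u2 = d2 + r2*t = 807/19; u1+u2 = 694/19 + 807/19 = 79, on the frontier.)

694/19


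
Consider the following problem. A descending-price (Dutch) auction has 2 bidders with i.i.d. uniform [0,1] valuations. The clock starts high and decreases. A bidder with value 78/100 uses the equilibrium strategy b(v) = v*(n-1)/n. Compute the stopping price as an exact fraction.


Step 1: Dutch auctions are strategically equivalent to first-price auctions
Step 2: The equilibrium bid is b(v) = v*(n-1)/n
Step 3: b = 39/50 * 1/2
Step 4: b = 39/100

39/100


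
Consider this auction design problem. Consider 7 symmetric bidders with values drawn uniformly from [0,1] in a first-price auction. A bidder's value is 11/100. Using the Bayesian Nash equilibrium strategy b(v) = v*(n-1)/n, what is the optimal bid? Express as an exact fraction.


Step 1: The symmetric BNE bidding function is b(v) = v * (n-1) / n
Step 2: Substitute v = 11/100 and n = 7
Step 3: b = 11/100 * 6/7
Step 4: b = 33/350

33/350


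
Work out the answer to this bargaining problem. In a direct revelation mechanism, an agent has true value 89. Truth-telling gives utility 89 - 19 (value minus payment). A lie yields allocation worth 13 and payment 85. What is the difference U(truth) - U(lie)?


Step 1: U(truth) = value - payment = 89 - 19 = 70
Step 2: U(lie) = allocation - payment = 13 - 85 = -72
Step 3: IC gap = 70 - (-72) = 142

142


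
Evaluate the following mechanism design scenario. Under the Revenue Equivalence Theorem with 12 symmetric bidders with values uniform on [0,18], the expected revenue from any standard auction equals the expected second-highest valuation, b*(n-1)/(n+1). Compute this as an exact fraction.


Step 1: By Revenue Equivalence, expected revenue = b*(n-1)/(n+1)
Step 2: Substituting n = 12, b = 18
Step 3: Revenue = 18*(12-1)/(12+1) = 18*11/13
Step 4: Revenue = 198/13

198/13


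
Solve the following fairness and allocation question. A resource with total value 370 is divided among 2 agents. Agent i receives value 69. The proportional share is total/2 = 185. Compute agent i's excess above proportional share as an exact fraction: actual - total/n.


Step 1: Proportional share = 370/2 = 185
Step 2: Agent's actual allocation = 69
Step 3: Excess = 69 - 185 = -116

-116


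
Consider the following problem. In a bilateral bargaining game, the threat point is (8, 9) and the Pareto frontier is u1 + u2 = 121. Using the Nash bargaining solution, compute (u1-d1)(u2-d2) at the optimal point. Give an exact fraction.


Step 1: The Nash solution splits surplus symmetrically above the disagreement point
Step 2: u1 = (total + d1 - d2)/2 = (121 + 8 - 9)/2 = 60
Step 3: u2 = (total - d1 + d2)/2 = (121 - 8 + 9)/2 = 61
Step 4: Nash product = (60 - 8) * (61 - 9)
Step 5: = 52 * 52 = 2704

2704


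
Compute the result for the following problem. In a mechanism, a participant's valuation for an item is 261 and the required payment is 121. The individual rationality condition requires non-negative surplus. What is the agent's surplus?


Step 1: Surplus = value - payment = 261 - 121 = 140
Step 2: IR is satisfied (surplus >= 0)

140


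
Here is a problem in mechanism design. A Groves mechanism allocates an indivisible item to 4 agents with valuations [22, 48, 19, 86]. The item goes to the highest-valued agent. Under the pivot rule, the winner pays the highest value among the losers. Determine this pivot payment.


Step 1: The efficient winner is agent 3 with value 86
Step 2: Other agents' values: [22, 48, 19]
Step 3: Pivot payment = max(others) = 48
Step 4: The winner pays 48

48


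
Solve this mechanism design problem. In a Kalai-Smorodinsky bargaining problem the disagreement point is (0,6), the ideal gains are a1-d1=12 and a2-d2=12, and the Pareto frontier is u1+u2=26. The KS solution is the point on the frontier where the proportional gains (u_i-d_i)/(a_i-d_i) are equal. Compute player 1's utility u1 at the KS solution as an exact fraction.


Step 1: At the KS point, (u1-d1)/r1 = (u2-d2)/r2 = t and u1+u2 = 26
Step 2: u1 = d1 + r1*t and u2 = d2 + r2*t, so (d1 + r1*t) + (d2 + r2*t) = 26
Step 3: t = (26 - 0 - 6)/(12 + 12) = 20/24 = 5/6
Step 4: u1 = d1 + r1*t = 0 + 12 * 5/6 = 10
Step 5: (Check: u2 = d2 + r2*t = 16; u1+u2 = 10 + 16 = 26, on the frontier.)

10


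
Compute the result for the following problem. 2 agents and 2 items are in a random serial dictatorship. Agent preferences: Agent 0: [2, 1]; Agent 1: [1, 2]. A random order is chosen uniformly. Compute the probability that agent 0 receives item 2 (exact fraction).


Step 1: Agent 0 wants item 2
Step 2: There are 2 possible orderings of agents
Step 3: In 2 orderings, agent 0 gets item 2
Step 4: Probability = 2/2 = 1

1


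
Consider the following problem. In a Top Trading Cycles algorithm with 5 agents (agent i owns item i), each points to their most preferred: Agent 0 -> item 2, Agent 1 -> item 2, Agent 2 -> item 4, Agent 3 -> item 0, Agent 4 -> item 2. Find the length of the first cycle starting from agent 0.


Step 1: Trace the pointer graph from agent 0: 0 -> 2 -> 4 -> 2
Step 2: A cycle is detected when we revisit agent 2
Step 3: The cycle is: 2 -> 4 -> 2
Step 4: Cycle length = 2

2


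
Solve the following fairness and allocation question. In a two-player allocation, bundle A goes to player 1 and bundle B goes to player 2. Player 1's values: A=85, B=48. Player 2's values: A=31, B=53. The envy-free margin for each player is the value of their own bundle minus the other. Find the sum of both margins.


Step 1: Player 1's margin = v1(A) - v1(B) = 85 - 48 = 37
Step 2: Player 2's margin = v2(B) - v2(A) = 53 - 31 = 22
Step 3: Total margin = 37 + 22 = 59

59


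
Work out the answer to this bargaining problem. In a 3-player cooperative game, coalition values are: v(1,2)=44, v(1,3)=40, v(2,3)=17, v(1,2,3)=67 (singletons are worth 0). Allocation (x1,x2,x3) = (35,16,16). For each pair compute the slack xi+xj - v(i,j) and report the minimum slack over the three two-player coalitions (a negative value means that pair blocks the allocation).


Step 1: Slack for coalition (1,2): x1+x2 - v12 = 51 - 44 = 7
Step 2: Slack for coalition (1,3): x1+x3 - v13 = 51 - 40 = 11
Step 3: Slack for coalition (2,3): x2+x3 - v23 = 32 - 17 = 15
Step 4: Minimum slack = min(7, 11, 15) = 7, attained by (1,2); no pair can gain by deviating, so the allocation is in the core

7


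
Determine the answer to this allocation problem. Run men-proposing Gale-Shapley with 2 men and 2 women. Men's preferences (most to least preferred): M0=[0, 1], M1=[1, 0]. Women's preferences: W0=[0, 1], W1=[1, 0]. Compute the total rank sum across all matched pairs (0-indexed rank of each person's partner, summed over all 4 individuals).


Step 1: Run Gale-Shapley (men propose, women hold best offer):
  M0 proposes to W0; she accepts
  M1 proposes to W1; she accepts
Step 2: Final matching: W0-M0, W1-M1
Step 3: 0-indexed ranks (man's rank of his match, then woman's): 0 + 0 + 0 + 0
Step 4: Total rank sum = 0

0


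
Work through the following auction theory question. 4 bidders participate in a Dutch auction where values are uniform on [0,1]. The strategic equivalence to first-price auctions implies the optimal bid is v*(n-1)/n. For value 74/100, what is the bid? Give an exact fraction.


Step 1: Dutch auctions are strategically equivalent to first-price auctions
Step 2: The equilibrium bid is b(v) = v*(n-1)/n
Step 3: b = 37/50 * 3/4
Step 4: b = 111/200

111/200


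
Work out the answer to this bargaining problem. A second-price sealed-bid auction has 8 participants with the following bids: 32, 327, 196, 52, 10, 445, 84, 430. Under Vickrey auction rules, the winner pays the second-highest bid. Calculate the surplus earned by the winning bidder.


Step 1: Sort bids in descending order: 445, 430, 327, 196, 84, 52, 32, 10
Step 2: The winning bid is the highest: 445
Step 3: The payment equals the second-highest bid: 430
Step 4: Surplus = winner's bid - payment = 445 - 430 = 15

15


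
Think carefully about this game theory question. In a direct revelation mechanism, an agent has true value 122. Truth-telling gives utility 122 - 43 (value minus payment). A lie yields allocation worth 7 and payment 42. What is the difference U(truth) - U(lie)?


Step 1: U(truth) = value - payment = 122 - 43 = 79
Step 2: U(lie) = allocation - payment = 7 - 42 = -35
Step 3: IC gap = 79 - (-35) = 114

114


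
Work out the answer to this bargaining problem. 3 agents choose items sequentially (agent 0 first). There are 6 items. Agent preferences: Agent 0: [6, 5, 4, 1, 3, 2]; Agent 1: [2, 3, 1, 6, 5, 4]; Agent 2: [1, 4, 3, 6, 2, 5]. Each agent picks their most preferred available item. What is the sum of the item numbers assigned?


Step 1: Agent 0 picks item 6
Step 2: Agent 1 picks item 2
Step 3: Agent 2 picks item 1
Step 4: Sum = 6 + 2 + 1 = 9

9


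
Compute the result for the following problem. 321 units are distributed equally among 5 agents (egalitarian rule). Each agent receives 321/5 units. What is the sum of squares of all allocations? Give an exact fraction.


Step 1: Each agent's share = 321/5
Step 2: Square of each share = (321/5)^2 = 103041/25
Step 3: Sum of squares = 5 * 103041/25 = 103041/5

103041/5


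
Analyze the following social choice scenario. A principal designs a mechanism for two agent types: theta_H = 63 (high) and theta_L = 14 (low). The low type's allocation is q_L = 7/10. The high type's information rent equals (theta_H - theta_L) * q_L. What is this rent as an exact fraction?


Step 1: theta_H - theta_L = 63 - 14 = 49
Step 2: Information rent = (theta_H - theta_L) * q_L
Step 3: = 49 * 7/10
Step 4: = 343/10

343/10


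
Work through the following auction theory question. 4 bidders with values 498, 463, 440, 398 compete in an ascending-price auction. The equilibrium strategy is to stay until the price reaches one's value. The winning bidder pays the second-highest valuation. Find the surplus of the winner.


Step 1: Identify the highest value: 498
Step 2: Identify the second-highest value: 463
Step 3: The final price = second-highest value = 463
Step 4: Surplus = 498 - 463 = 35

35


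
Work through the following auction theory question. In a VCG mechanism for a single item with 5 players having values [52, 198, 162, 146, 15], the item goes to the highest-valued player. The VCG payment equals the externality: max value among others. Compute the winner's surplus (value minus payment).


Step 1: The winner is the agent with the highest value: agent 1 with value 198
Step 2: Values of other agents: [52, 162, 146, 15]
Step 3: VCG payment = max of others' values = 162
Step 4: Surplus = 198 - 162 = 36

36


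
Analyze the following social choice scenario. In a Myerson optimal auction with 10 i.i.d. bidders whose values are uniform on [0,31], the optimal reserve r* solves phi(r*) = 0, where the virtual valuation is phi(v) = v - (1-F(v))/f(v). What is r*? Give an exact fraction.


Step 1: For U[0,31], F(v) = v/31 and f(v) = 1/31
Step 2: phi(v) = v - (1 - v/31)/(1/31) = v - (31 - v) = 2v - 31
Step 3: Set phi(r*) = 0: 2r* - 31 = 0
Step 4: r* = 31/2 (the number of bidders n = 10 does not enter)

31/2


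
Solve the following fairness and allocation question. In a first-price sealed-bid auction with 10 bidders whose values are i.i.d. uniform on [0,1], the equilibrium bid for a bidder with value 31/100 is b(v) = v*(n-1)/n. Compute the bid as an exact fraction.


Step 1: The symmetric BNE bidding function is b(v) = v * (n-1) / n
Step 2: Substitute v = 31/100 and n = 10
Step 3: b = 31/100 * 9/10
Step 4: b = 279/1000

279/1000


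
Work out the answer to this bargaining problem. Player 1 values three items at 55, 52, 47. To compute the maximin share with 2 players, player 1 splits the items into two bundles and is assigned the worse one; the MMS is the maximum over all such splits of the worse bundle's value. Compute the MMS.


Step 1: Item values = 55, 52, 47
Step 2: Enumerate all 2-bundle partitions and take the smaller bundle:
  Partition 1: {55} vs {52,47} -> bundles 55, 99; min = 55
  Partition 2: {52} vs {55,47} -> bundles 52, 102; min = 52
  Partition 3: {47} vs {55,52} -> bundles 47, 107; min = 47
Step 3: MMS = max(55, 52, 47) = 55

55


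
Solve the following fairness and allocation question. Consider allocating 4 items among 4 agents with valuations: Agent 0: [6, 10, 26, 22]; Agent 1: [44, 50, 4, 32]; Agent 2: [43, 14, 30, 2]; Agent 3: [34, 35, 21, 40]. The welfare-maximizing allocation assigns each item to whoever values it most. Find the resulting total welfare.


Step 1: For each item, find the maximum value among all agents.
Step 2: Item 0 -> Agent 1 (value 44)
Step 3: Item 1 -> Agent 1 (value 50)
Step 4: Item 2 -> Agent 2 (value 30)
Step 5: Item 3 -> Agent 3 (value 40)
Step 6: Total welfare = 44 + 50 + 30 + 40 = 164

164


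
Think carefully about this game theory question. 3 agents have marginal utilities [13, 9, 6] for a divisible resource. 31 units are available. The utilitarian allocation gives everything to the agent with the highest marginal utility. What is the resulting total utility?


Step 1: The marginal utilities are [13, 9, 6]
Step 2: The highest marginal utility is 13
Step 3: All 31 units go to that agent
Step 4: Total utility = 13 * 31 = 403

403


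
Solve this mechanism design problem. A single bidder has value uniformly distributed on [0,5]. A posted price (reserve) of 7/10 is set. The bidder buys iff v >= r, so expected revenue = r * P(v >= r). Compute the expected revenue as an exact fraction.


Step 1: Posted price r = 7/10, value support [0,5]
Step 2: P(v >= r) = (5 - 7/10)/5 = 43/50
Step 3: Expected revenue = r * P(v >= r) = 7/10 * 43/50
Step 4: Revenue = 301/500

301/500


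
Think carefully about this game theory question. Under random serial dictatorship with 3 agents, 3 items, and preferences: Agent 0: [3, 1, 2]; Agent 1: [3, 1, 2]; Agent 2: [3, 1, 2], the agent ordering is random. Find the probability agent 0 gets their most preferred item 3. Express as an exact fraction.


Step 1: Agent 0 wants item 3
Step 2: There are 6 possible orderings of agents
Step 3: In 2 orderings, agent 0 gets item 3
Step 4: Probability = 2/6 = 1/3

1/3


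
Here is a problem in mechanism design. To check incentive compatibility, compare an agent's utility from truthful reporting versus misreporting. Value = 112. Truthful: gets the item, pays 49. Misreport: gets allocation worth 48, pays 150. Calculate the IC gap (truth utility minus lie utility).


Step 1: U(truth) = value - payment = 112 - 49 = 63
Step 2: U(lie) = allocation - payment = 48 - 150 = -102
Step 3: IC gap = 63 - (-102) = 165

165


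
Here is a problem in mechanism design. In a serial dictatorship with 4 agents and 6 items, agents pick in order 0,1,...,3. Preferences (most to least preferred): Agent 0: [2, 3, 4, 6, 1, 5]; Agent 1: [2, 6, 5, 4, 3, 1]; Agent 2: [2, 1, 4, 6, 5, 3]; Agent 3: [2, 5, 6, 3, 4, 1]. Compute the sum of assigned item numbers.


Step 1: Agent 0 picks item 2
Step 2: Agent 1 picks item 6
Step 3: Agent 2 picks item 1
Step 4: Agent 3 picks item 5
Step 5: Sum = 2 + 6 + 1 + 5 = 14

14


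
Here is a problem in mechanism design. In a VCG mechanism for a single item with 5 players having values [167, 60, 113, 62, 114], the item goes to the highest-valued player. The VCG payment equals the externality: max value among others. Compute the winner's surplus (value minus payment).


Step 1: The winner is the agent with the highest value: agent 0 with value 167
Step 2: Values of other agents: [60, 113, 62, 114]
Step 3: VCG payment = max of others' values = 114
Step 4: Surplus = 167 - 114 = 53

53


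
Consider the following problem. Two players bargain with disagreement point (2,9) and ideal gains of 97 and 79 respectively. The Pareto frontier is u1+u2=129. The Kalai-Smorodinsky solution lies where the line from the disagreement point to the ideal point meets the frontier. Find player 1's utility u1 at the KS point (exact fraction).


Step 1: At the KS point, (u1-d1)/r1 = (u2-d2)/r2 = t and u1+u2 = 129
Step 2: u1 = d1 + r1*t and u2 = d2 + r2*t, so (d1 + r1*t) + (d2 + r2*t) = 129
Step 3: t = (129 - 2 - 9)/(97 + 79) = 118/176 = 59/88
Step 4: u1 = d1 + r1*t = 2 + 97 * 59/88 = 5899/88
Step 5: (Check: u2 = d2 + r2*t = 5453/88; u1+u2 = 5899/88 + 5453/88 = 129, on the frontier.)

5899/88


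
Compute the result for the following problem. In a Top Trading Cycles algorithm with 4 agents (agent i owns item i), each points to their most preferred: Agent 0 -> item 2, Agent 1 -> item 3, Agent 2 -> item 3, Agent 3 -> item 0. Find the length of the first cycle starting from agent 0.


Step 1: Trace the pointer graph from agent 0: 0 -> 2 -> 3 -> 0
Step 2: A cycle is detected when we revisit agent 0
Step 3: The cycle is: 0 -> 2 -> 3 -> 0
Step 4: Cycle length = 3

3


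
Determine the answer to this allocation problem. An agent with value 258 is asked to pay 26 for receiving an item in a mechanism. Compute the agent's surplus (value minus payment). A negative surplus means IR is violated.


Step 1: Surplus = value - payment = 258 - 26 = 232
Step 2: IR is satisfied (surplus >= 0)

232


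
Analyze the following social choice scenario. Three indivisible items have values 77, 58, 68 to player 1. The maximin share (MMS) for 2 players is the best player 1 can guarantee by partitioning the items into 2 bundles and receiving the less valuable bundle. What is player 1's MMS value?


Step 1: Item values = 77, 58, 68
Step 2: Enumerate all 2-bundle partitions and take the smaller bundle:
  Partition 1: {77} vs {58,68} -> bundles 77, 126; min = 77
  Partition 2: {58} vs {77,68} -> bundles 58, 145; min = 58
  Partition 3: {68} vs {77,58} -> bundles 68, 135; min = 68
Step 3: MMS = max(77, 58, 68) = 77

77


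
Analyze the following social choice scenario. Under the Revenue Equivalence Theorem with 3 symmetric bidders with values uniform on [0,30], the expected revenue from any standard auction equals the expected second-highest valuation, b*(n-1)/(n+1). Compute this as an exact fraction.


Step 1: By Revenue Equivalence, expected revenue = b*(n-1)/(n+1)
Step 2: Substituting n = 3, b = 30
Step 3: Revenue = 30*(3-1)/(3+1) = 30*2/4
Step 4: Revenue = 60/4 = 15

15


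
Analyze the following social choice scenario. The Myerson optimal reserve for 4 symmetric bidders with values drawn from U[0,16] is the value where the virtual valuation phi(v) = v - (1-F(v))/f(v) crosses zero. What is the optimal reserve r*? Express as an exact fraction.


Step 1: For U[0,16], F(v) = v/16 and f(v) = 1/16
Step 2: phi(v) = v - (1 - v/16)/(1/16) = v - (16 - v) = 2v - 16
Step 3: Set phi(r*) = 0: 2r* - 16 = 0
Step 4: r* = 16/2 = 8 (the number of bidders n = 4 does not enter)

8


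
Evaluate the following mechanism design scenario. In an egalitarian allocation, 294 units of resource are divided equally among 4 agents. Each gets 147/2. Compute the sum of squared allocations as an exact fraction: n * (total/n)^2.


Step 1: Each agent's share = 294/4 = 147/2
Step 2: Square of each share = (147/2)^2 = 21609/4
Step 3: Sum of squares = 4 * 21609/4 = 21609

21609


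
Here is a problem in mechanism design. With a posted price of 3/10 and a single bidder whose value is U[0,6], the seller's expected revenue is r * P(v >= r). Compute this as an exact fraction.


Step 1: Posted price r = 3/10, value support [0,6]
Step 2: P(v >= r) = (6 - 3/10)/6 = 19/20
Step 3: Expected revenue = r * P(v >= r) = 3/10 * 19/20
Step 4: Revenue = 57/200

57/200


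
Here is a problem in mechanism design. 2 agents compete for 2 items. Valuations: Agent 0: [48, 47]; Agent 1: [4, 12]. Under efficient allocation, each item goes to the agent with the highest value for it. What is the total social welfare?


Step 1: For each item, find the maximum value among all agents.
Step 2: Item 0 -> Agent 0 (value 48)
Step 3: Item 1 -> Agent 0 (value 47)
Step 4: Total welfare = 48 + 47 = 95

95


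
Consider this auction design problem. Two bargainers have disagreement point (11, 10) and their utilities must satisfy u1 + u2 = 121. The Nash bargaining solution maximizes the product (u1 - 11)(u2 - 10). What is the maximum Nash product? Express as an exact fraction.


Step 1: The Nash solution splits surplus symmetrically above the disagreement point
Step 2: u1 = (total + d1 - d2)/2 = (121 + 11 - 10)/2 = 61
Step 3: u2 = (total - d1 + d2)/2 = (121 - 11 + 10)/2 = 60
Step 4: Nash product = (61 - 11) * (60 - 10)
Step 5: = 50 * 50 = 2500

2500


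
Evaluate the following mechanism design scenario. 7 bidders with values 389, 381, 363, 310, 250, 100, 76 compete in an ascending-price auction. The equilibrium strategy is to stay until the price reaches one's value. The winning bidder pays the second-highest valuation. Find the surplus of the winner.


Step 1: Identify the highest value: 389
Step 2: Identify the second-highest value: 381
Step 3: The final price = second-highest value = 381
Step 4: Surplus = 389 - 381 = 8

8


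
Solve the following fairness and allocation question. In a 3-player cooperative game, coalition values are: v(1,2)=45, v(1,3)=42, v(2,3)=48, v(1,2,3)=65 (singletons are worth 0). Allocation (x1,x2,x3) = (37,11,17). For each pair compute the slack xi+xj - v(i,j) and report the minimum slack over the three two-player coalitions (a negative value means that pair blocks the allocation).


Step 1: Slack for coalition (1,2): x1+x2 - v12 = 48 - 45 = 3
Step 2: Slack for coalition (1,3): x1+x3 - v13 = 54 - 42 = 12
Step 3: Slack for coalition (2,3): x2+x3 - v23 = 28 - 48 = -20
Step 4: Minimum slack = min(3, 12, -20) = -20, attained by (2,3); coalition (2,3) can block (slack < 0), so the allocation is not in the core

-20


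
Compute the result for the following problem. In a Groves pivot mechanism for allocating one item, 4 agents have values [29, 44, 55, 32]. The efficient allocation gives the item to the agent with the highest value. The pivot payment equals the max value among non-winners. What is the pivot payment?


Step 1: The efficient winner is agent 2 with value 55
Step 2: Other agents' values: [29, 44, 32]
Step 3: Pivot payment = max(others) = 44
Step 4: The winner pays 44

44


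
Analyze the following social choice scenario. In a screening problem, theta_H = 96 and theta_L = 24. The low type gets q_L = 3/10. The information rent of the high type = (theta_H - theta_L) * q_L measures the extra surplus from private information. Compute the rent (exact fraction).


Step 1: theta_H - theta_L = 96 - 24 = 72
Step 2: Information rent = (theta_H - theta_L) * q_L
Step 3: = 72 * 3/10
Step 4: = 108/5

108/5


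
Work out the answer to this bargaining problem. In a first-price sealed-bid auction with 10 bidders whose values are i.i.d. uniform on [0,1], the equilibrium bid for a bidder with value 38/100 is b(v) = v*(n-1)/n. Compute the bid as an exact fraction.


Step 1: The symmetric BNE bidding function is b(v) = v * (n-1) / n
Step 2: Substitute v = 19/50 and n = 10
Step 3: b = 19/50 * 9/10
Step 4: b = 171/500

171/500


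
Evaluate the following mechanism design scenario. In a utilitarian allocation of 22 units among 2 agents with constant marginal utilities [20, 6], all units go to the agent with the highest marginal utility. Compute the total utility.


Step 1: The marginal utilities are [20, 6]
Step 2: The highest marginal utility is 20
Step 3: All 22 units go to that agent
Step 4: Total utility = 20 * 22 = 440

440


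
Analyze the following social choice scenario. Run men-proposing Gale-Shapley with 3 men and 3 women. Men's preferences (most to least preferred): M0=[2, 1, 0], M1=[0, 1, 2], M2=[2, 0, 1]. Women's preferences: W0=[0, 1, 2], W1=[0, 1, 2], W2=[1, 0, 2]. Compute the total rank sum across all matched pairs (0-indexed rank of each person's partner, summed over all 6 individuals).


Step 1: Run Gale-Shapley (men propose, women hold best offer):
  M0 proposes to W2; she accepts
  M1 proposes to W0; she accepts
  M2 proposes to W2; rejected
  M2 proposes to W0; rejected
  M2 proposes to W1; she accepts
Step 2: Final matching: W0-M1, W1-M2, W2-M0
Step 3: 0-indexed ranks (man's rank of his match, then woman's): 0 + 1 + 2 + 2 + 0 + 1
Step 4: Total rank sum = 6

6
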